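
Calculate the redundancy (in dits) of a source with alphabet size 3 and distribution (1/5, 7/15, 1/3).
0.0238 dits

Redundancy measures how far a source is from maximum entropy:
R = H_max - H(X)

Maximum entropy for 3 symbols: H_max = log_10(3) = 0.4771 dits
Actual entropy: H(X) = 0.4533 dits
Redundancy: R = 0.4771 - 0.4533 = 0.0238 dits

This redundancy represents potential for compression: the source could be compressed by 0.0238 dits per symbol.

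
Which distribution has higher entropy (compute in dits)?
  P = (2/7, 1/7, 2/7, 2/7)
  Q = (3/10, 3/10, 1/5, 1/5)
Q

Computing entropies in dits:
H(P) = 0.5871
H(Q) = 0.5933

Distribution Q has higher entropy.

Intuition: The distribution closer to uniform (more spread out) has higher entropy.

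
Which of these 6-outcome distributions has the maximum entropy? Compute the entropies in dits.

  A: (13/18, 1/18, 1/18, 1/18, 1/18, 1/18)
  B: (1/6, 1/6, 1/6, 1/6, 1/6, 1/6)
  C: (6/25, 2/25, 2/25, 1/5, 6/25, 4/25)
B

For a discrete distribution over n outcomes, entropy is maximized by the uniform distribution.

Computing entropies:
H(A) = 0.4508 dits
H(B) = 0.7782 dits
H(C) = 0.7401 dits

The uniform distribution (where all probabilities equal 1/6) achieves the maximum entropy of log_10(6) = 0.7782 dits.

Distribution B has the highest entropy.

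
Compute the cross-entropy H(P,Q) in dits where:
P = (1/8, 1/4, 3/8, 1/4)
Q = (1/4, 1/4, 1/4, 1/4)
0.6021 dits

Cross-entropy: H(P,Q) = -Σ p(x) log q(x)

Alternatively: H(P,Q) = H(P) + D_KL(P||Q)
H(P) = 0.5737 dits
D_KL(P||Q) = 0.0284 dits

H(P,Q) = 0.5737 + 0.0284 = 0.6021 dits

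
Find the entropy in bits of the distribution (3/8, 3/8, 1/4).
1.5613 bits

Shannon entropy is H(X) = -Σ p(x) log p(x).

For P = (3/8, 3/8, 1/4):
H = -3/8 × log_2(3/8) -3/8 × log_2(3/8) -1/4 × log_2(1/4)
H = 1.5613 bits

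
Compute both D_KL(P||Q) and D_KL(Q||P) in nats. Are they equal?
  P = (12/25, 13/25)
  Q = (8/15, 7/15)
D_KL(P||Q) = 0.0057, D_KL(Q||P) = 0.0057

KL divergence is not symmetric: D_KL(P||Q) ≠ D_KL(Q||P) in general.

D_KL(P||Q) = 0.0057 nats
D_KL(Q||P) = 0.0057 nats

In this case they happen to be equal (to 4 decimal places).

This asymmetry is why KL divergence is not a true distance metric.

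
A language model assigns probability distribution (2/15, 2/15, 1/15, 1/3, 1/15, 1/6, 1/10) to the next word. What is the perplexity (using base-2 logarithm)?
6.0103

Perplexity is 2^H (or exp(H) for natural log).

First, H = -Σ p log p = 2.5874 bits
Perplexity = 2^2.5874 = 6.0103

Interpretation: The model's uncertainty is equivalent to choosing uniformly among 6.0 options.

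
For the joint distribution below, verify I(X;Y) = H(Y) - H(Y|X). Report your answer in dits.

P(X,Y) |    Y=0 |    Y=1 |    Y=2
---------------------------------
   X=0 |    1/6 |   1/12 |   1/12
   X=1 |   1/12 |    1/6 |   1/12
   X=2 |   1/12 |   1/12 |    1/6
I(X;Y) = 0.0256 dits

Mutual information has multiple equivalent forms:
- I(X;Y) = H(X) - H(X|Y)
- I(X;Y) = H(Y) - H(Y|X)
- I(X;Y) = H(X) + H(Y) - H(X,Y)

Computing all quantities:
H(X) = 0.4771, H(Y) = 0.4771, H(X,Y) = 0.9287
H(X|Y) = 0.4515, H(Y|X) = 0.4515

Verification:
H(X) - H(X|Y) = 0.4771 - 0.4515 = 0.0256
H(Y) - H(Y|X) = 0.4771 - 0.4515 = 0.0256
H(X) + H(Y) - H(X,Y) = 0.4771 + 0.4771 - 0.9287 = 0.0256

All forms give I(X;Y) = 0.0256 dits. ✓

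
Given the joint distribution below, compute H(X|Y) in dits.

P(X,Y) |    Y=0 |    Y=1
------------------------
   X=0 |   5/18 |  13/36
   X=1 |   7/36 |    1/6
0.2819 dits

Using the chain rule: H(X|Y) = H(X,Y) - H(Y)

First, compute H(X,Y) = 0.5823 dits

Marginal P(Y) = (17/36, 19/36)
H(Y) = 0.3004 dits

H(X|Y) = H(X,Y) - H(Y) = 0.5823 - 0.3004 = 0.2819 dits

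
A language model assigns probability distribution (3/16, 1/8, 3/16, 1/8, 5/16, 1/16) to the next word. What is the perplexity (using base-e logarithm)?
5.3891

Perplexity is e^H (or exp(H) for natural log).

First, H = -Σ p log p = 1.6844 nats
Perplexity = e^1.6844 = 5.3891

Interpretation: The model's uncertainty is equivalent to choosing uniformly among 5.4 options.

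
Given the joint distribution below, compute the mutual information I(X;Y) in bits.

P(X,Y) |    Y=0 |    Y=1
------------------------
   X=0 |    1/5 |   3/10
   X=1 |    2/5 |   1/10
0.1245 bits

Mutual information: I(X;Y) = H(X) + H(Y) - H(X,Y)

Marginals:
P(X) = (1/2, 1/2), H(X) = 1.0000 bits
P(Y) = (3/5, 2/5), H(Y) = 0.9710 bits

Joint entropy: H(X,Y) = 1.8464 bits

I(X;Y) = 1.0000 + 0.9710 - 1.8464 = 0.1245 bits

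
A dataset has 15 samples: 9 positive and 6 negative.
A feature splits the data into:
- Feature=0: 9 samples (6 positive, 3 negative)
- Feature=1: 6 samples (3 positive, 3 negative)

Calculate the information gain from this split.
0.0200 bits

Information Gain = H(Y) - H(Y|Feature)

Before split:
P(positive) = 9/15 = 0.6000
H(Y) = 0.9710 bits

After split:
Feature=0: H = 0.9183 bits (weight = 9/15)
Feature=1: H = 1.0000 bits (weight = 6/15)
H(Y|Feature) = (9/15)×0.9183 + (6/15)×1.0000 = 0.9510 bits

Information Gain = 0.9710 - 0.9510 = 0.0200 bits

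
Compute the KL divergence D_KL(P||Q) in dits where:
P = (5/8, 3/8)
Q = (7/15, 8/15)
0.0219 dits

KL divergence: D_KL(P||Q) = Σ p(x) log(p(x)/q(x))

Computing term by term:
  x=0: 5/8 × log_10[(5/8)/(7/15)] = 5/8 × 0.1269 = 0.0793
  x=1: 3/8 × log_10[(3/8)/(8/15)] = 3/8 × -0.1530 = -0.0574

D_KL(P||Q) = 0.0219 dits

Note: KL divergence is always non-negative and equals 0 iff P = Q.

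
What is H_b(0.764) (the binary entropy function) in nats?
0.5464 nats

The binary entropy function is:
H(p) = -p log(p) - (1-p) log(1-p)

H(0.764) = -0.764 × log_e(0.764) - 0.236 × log_e(0.236)
H(0.764) = 0.5464 nats

Note: Binary entropy is maximized at p=0.5 (H=1 bit) and minimized at p=0 or p=1 (H=0).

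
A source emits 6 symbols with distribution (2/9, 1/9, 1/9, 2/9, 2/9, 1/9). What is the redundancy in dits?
0.0246 dits

Redundancy measures how far a source is from maximum entropy:
R = H_max - H(X)

Maximum entropy for 6 symbols: H_max = log_10(6) = 0.7782 dits
Actual entropy: H(X) = 0.7536 dits
Redundancy: R = 0.7782 - 0.7536 = 0.0246 dits

This redundancy represents potential for compression: the source could be compressed by 0.0246 dits per symbol.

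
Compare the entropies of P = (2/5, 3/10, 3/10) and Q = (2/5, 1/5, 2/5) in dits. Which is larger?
P

Computing entropies in dits:
H(P) = 0.4729
H(Q) = 0.4581

Distribution P has higher entropy.

Intuition: The distribution closer to uniform (more spread out) has higher entropy.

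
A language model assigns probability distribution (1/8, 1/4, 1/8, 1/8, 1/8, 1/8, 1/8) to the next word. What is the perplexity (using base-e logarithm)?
6.7272

Perplexity is e^H (or exp(H) for natural log).

First, H = -Σ p log p = 1.9062 nats
Perplexity = e^1.9062 = 6.7272

Interpretation: The model's uncertainty is equivalent to choosing uniformly among 6.7 options.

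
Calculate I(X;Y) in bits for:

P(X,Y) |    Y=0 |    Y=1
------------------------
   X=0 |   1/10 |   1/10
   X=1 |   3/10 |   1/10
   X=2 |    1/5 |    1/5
0.0464 bits

Mutual information: I(X;Y) = H(X) + H(Y) - H(X,Y)

Marginals:
P(X) = (1/5, 2/5, 2/5), H(X) = 1.5219 bits
P(Y) = (3/5, 2/5), H(Y) = 0.9710 bits

Joint entropy: H(X,Y) = 2.4464 bits

I(X;Y) = 1.5219 + 0.9710 - 2.4464 = 0.0464 bits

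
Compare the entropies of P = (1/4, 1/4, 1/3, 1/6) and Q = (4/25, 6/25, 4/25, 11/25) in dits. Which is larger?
P

Computing entropies in dits:
H(P) = 0.5898
H(Q) = 0.5603

Distribution P has higher entropy.

Intuition: The distribution closer to uniform (more spread out) has higher entropy.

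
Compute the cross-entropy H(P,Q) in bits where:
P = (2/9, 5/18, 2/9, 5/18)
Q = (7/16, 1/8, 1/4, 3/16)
2.2137 bits

Cross-entropy: H(P,Q) = -Σ p(x) log q(x)

Alternatively: H(P,Q) = H(P) + D_KL(P||Q)
H(P) = 1.9911 bits
D_KL(P||Q) = 0.2226 bits

H(P,Q) = 1.9911 + 0.2226 = 2.2137 bits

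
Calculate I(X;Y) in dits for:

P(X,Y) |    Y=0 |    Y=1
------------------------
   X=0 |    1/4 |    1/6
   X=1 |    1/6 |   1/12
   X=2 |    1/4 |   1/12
0.0041 dits

Mutual information: I(X;Y) = H(X) + H(Y) - H(X,Y)

Marginals:
P(X) = (5/12, 1/4, 1/3), H(X) = 0.4680 dits
P(Y) = (2/3, 1/3), H(Y) = 0.2764 dits

Joint entropy: H(X,Y) = 0.7403 dits

I(X;Y) = 0.4680 + 0.2764 - 0.7403 = 0.0041 dits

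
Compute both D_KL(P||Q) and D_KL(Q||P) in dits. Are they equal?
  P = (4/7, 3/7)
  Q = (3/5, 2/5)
D_KL(P||Q) = 0.0007, D_KL(Q||P) = 0.0007

KL divergence is not symmetric: D_KL(P||Q) ≠ D_KL(Q||P) in general.

D_KL(P||Q) = 0.0007 dits
D_KL(Q||P) = 0.0007 dits

In this case they happen to be equal (to 4 decimal places).

This asymmetry is why KL divergence is not a true distance metric.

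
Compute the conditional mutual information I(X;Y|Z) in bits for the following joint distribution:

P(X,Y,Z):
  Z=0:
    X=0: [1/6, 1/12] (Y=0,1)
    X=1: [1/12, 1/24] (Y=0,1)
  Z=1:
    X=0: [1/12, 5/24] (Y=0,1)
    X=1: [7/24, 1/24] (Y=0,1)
0.1739 bits

Conditional mutual information: I(X;Y|Z) = H(X|Z) + H(Y|Z) - H(X,Y|Z)

H(Z) = 0.9544
H(X,Z) = 1.9218 → H(X|Z) = 0.9674
H(Y,Z) = 1.9056 → H(Y|Z) = 0.9512
H(X,Y,Z) = 2.6991 → H(X,Y|Z) = 1.7446

I(X;Y|Z) = 0.9674 + 0.9512 - 1.7446 = 0.1739 bits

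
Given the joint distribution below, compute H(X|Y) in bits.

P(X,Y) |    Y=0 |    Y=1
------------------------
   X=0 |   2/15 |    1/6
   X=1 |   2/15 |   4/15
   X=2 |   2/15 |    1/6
1.5620 bits

Using the chain rule: H(X|Y) = H(X,Y) - H(Y)

First, compute H(X,Y) = 2.5329 bits

Marginal P(Y) = (2/5, 3/5)
H(Y) = 0.9710 bits

H(X|Y) = H(X,Y) - H(Y) = 2.5329 - 0.9710 = 1.5620 bits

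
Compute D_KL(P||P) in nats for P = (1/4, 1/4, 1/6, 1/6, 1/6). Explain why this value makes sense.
0.0000 nats

KL divergence satisfies the Gibbs inequality: D_KL(P||Q) ≥ 0 for all distributions P, Q.

D_KL(P||Q) = Σ p(x) log(p(x)/q(x))
Each term is p(x) × log_e(p(x)/p(x)) = p(x) × log_e(1) = 0, so the sum is 0.
D_KL(P||Q) = 0.0000 nats

When P = Q, the KL divergence is exactly 0, as there is no 'divergence' between identical distributions.

This non-negativity is a fundamental property: relative entropy cannot be negative because it measures how different Q is from P.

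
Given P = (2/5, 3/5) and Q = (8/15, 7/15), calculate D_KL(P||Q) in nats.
0.0357 nats

KL divergence: D_KL(P||Q) = Σ p(x) log(p(x)/q(x))

Computing term by term:
  x=0: 2/5 × log_e[(2/5)/(8/15)] = 2/5 × -0.2877 = -0.1151
  x=1: 3/5 × log_e[(3/5)/(7/15)] = 3/5 × 0.2513 = 0.1508

D_KL(P||Q) = 0.0357 nats

Note: KL divergence is always non-negative and equals 0 iff P = Q.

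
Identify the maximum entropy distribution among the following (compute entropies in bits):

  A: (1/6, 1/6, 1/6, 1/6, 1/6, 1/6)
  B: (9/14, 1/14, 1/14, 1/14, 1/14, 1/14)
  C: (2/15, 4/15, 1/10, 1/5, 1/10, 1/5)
A

For a discrete distribution over n outcomes, entropy is maximized by the uniform distribution.

Computing entropies:
H(A) = 2.5850 bits
H(B) = 1.7695 bits
H(C) = 2.4892 bits

The uniform distribution (where all probabilities equal 1/6) achieves the maximum entropy of log_2(6) = 2.5850 bits.

Distribution A has the highest entropy.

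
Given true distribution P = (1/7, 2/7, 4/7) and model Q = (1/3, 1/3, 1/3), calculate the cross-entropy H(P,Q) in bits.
1.5850 bits

Cross-entropy: H(P,Q) = -Σ p(x) log q(x)

Alternatively: H(P,Q) = H(P) + D_KL(P||Q)
H(P) = 1.3788 bits
D_KL(P||Q) = 0.2062 bits

H(P,Q) = 1.3788 + 0.2062 = 1.5850 bits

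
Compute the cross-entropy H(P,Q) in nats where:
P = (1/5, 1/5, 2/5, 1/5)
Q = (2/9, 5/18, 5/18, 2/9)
1.3702 nats

Cross-entropy: H(P,Q) = -Σ p(x) log q(x)

Alternatively: H(P,Q) = H(P) + D_KL(P||Q)
H(P) = 1.3322 nats
D_KL(P||Q) = 0.0380 nats

H(P,Q) = 1.3322 + 0.0380 = 1.3702 nats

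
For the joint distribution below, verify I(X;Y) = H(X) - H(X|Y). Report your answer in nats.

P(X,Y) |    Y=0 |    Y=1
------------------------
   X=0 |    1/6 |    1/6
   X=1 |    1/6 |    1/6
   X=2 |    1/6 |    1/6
I(X;Y) = 0.0000 nats

Mutual information has multiple equivalent forms:
- I(X;Y) = H(X) - H(X|Y)
- I(X;Y) = H(Y) - H(Y|X)
- I(X;Y) = H(X) + H(Y) - H(X,Y)

Computing all quantities:
H(X) = 1.0986, H(Y) = 0.6931, H(X,Y) = 1.7918
H(X|Y) = 1.0986, H(Y|X) = 0.6931

Verification:
H(X) - H(X|Y) = 1.0986 - 1.0986 = 0.0000
H(Y) - H(Y|X) = 0.6931 - 0.6931 = 0.0000
H(X) + H(Y) - H(X,Y) = 1.0986 + 0.6931 - 1.7918 = 0.0000

All forms give I(X;Y) = 0.0000 nats. ✓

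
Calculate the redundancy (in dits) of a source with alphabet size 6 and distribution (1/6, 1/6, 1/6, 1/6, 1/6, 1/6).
0.0000 dits

Redundancy measures how far a source is from maximum entropy:
R = H_max - H(X)

Maximum entropy for 6 symbols: H_max = log_10(6) = 0.7782 dits
Actual entropy: H(X) = 0.7782 dits
Redundancy: R = 0.7782 - 0.7782 = 0.0000 dits

This redundancy represents potential for compression: the source could be compressed by 0.0000 dits per symbol.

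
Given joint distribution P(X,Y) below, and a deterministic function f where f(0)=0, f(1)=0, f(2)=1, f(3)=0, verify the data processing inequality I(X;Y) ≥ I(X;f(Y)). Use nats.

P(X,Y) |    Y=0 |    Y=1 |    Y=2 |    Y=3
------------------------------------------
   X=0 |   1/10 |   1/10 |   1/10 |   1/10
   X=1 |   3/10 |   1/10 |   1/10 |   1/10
I(X;Y) = 0.0322, I(X;f(Y)) = 0.0051, inequality holds: 0.0322 ≥ 0.0051

Data Processing Inequality: For any Markov chain X → Y → Z, we have I(X;Y) ≥ I(X;Z).

Here Z = f(Y) is a deterministic function of Y, forming X → Y → Z.

Original I(X;Y) = 0.0322 nats

After applying f:
P(X,Z) where Z=f(Y):
- P(X,Z=0) = P(X,Y=0) + P(X,Y=1) + P(X,Y=3)
- P(X,Z=1) = P(X,Y=2)

I(X;Z) = I(X;f(Y)) = 0.0051 nats

Verification: 0.0322 ≥ 0.0051 ✓

Information cannot be created by processing; the function f can only lose information about X.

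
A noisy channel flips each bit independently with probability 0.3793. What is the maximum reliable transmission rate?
0.0425 bits

For a binary symmetric channel (BSC) with error probability p:
Capacity C = 1 - H(p) bits per symbol

where H(p) = -p log₂(p) - (1-p) log₂(1-p) is the binary entropy function.

H(0.3793) = 0.9575 bits
C = 1 - 0.9575 = 0.0425 bits per symbol

This means we can reliably transmit up to 0.0425 bits of information per channel use.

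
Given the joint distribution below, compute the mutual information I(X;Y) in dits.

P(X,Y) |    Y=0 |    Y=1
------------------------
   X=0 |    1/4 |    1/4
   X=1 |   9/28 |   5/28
0.0045 dits

Mutual information: I(X;Y) = H(X) + H(Y) - H(X,Y)

Marginals:
P(X) = (1/2, 1/2), H(X) = 0.3010 dits
P(Y) = (4/7, 3/7), H(Y) = 0.2966 dits

Joint entropy: H(X,Y) = 0.5931 dits

I(X;Y) = 0.3010 + 0.2966 - 0.5931 = 0.0045 dits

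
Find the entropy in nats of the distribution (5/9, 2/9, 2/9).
0.9950 nats

Shannon entropy is H(X) = -Σ p(x) log p(x).

For P = (5/9, 2/9, 2/9):
H = -5/9 × log_e(5/9) -2/9 × log_e(2/9) -2/9 × log_e(2/9)
H = 0.9950 nats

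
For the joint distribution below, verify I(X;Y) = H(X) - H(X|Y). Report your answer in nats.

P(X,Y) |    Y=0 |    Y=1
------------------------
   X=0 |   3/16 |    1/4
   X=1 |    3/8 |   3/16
I(X;Y) = 0.0285 nats

Mutual information has multiple equivalent forms:
- I(X;Y) = H(X) - H(X|Y)
- I(X;Y) = H(Y) - H(Y|X)
- I(X;Y) = H(X) + H(Y) - H(X,Y)

Computing all quantities:
H(X) = 0.6853, H(Y) = 0.6853, H(X,Y) = 1.3421
H(X|Y) = 0.6568, H(Y|X) = 0.6568

Verification:
H(X) - H(X|Y) = 0.6853 - 0.6568 = 0.0285
H(Y) - H(Y|X) = 0.6853 - 0.6568 = 0.0285
H(X) + H(Y) - H(X,Y) = 0.6853 + 0.6853 - 1.3421 = 0.0285

All forms give I(X;Y) = 0.0285 nats. ✓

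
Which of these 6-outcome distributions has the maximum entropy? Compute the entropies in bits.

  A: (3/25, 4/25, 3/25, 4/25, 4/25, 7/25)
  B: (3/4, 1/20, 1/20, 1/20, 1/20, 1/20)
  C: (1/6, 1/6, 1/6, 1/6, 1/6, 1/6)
C

For a discrete distribution over n outcomes, entropy is maximized by the uniform distribution.

Computing entropies:
H(A) = 2.5174 bits
H(B) = 1.3918 bits
H(C) = 2.5850 bits

The uniform distribution (where all probabilities equal 1/6) achieves the maximum entropy of log_2(6) = 2.5850 bits.

Distribution C has the highest entropy.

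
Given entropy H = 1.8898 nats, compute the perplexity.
6.6180

Perplexity is e^H (or exp(H) for natural log).

H = 1.8898 nats
Perplexity = e^1.8898 = 6.6180

Interpretation: The model's uncertainty is equivalent to choosing uniformly among 6.6 options.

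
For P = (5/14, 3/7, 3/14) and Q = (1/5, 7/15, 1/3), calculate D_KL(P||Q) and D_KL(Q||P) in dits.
D_KL(P||Q) = 0.0330, D_KL(Q||P) = 0.0309

KL divergence is not symmetric: D_KL(P||Q) ≠ D_KL(Q||P) in general.

D_KL(P||Q) = 0.0330 dits
D_KL(Q||P) = 0.0309 dits

No, they are not equal!

This asymmetry is why KL divergence is not a true distance metric.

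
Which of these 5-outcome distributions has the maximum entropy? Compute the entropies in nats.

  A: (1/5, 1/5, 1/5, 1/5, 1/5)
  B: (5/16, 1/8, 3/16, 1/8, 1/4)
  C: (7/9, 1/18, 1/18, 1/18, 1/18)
A

For a discrete distribution over n outcomes, entropy is maximized by the uniform distribution.

Computing entropies:
H(A) = 1.6094 nats
H(B) = 1.5438 nats
H(C) = 0.8378 nats

The uniform distribution (where all probabilities equal 1/5) achieves the maximum entropy of log_e(5) = 1.6094 nats.

Distribution A has the highest entropy.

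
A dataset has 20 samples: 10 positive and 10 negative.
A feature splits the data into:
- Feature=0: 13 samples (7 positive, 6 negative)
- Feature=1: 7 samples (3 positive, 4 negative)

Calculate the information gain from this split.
0.0079 bits

Information Gain = H(Y) - H(Y|Feature)

Before split:
P(positive) = 10/20 = 0.5000
H(Y) = 1.0000 bits

After split:
Feature=0: H = 0.9957 bits (weight = 13/20)
Feature=1: H = 0.9852 bits (weight = 7/20)
H(Y|Feature) = (13/20)×0.9957 + (7/20)×0.9852 = 0.9921 bits

Information Gain = 1.0000 - 0.9921 = 0.0079 bits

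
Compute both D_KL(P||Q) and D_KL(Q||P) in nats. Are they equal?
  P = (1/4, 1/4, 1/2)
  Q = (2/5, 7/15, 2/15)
D_KL(P||Q) = 0.3873, D_KL(Q||P) = 0.3030

KL divergence is not symmetric: D_KL(P||Q) ≠ D_KL(Q||P) in general.

D_KL(P||Q) = 0.3873 nats
D_KL(Q||P) = 0.3030 nats

No, they are not equal!

This asymmetry is why KL divergence is not a true distance metric.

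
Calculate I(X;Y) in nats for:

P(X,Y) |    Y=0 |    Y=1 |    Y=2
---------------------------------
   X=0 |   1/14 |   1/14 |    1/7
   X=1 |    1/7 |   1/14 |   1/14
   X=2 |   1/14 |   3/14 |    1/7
0.0658 nats

Mutual information: I(X;Y) = H(X) + H(Y) - H(X,Y)

Marginals:
P(X) = (2/7, 2/7, 3/7), H(X) = 1.0790 nats
P(Y) = (2/7, 5/14, 5/14), H(Y) = 1.0934 nats

Joint entropy: H(X,Y) = 2.1066 nats

I(X;Y) = 1.0790 + 1.0934 - 2.1066 = 0.0658 nats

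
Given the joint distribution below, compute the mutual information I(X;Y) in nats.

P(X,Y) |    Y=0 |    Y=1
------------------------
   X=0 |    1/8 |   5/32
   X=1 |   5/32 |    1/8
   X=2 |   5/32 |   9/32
0.0138 nats

Mutual information: I(X;Y) = H(X) + H(Y) - H(X,Y)

Marginals:
P(X) = (9/32, 9/32, 7/16), H(X) = 1.0752 nats
P(Y) = (7/16, 9/16), H(Y) = 0.6853 nats

Joint entropy: H(X,Y) = 1.7468 nats

I(X;Y) = 1.0752 + 0.6853 - 1.7468 = 0.0138 nats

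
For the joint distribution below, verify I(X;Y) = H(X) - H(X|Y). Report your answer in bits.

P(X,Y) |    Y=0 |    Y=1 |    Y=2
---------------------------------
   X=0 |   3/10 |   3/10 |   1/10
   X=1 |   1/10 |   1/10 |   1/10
I(X;Y) = 0.0323 bits

Mutual information has multiple equivalent forms:
- I(X;Y) = H(X) - H(X|Y)
- I(X;Y) = H(Y) - H(Y|X)
- I(X;Y) = H(X) + H(Y) - H(X,Y)

Computing all quantities:
H(X) = 0.8813, H(Y) = 1.5219, H(X,Y) = 2.3710
H(X|Y) = 0.8490, H(Y|X) = 1.4897

Verification:
H(X) - H(X|Y) = 0.8813 - 0.8490 = 0.0323
H(Y) - H(Y|X) = 1.5219 - 1.4897 = 0.0323
H(X) + H(Y) - H(X,Y) = 0.8813 + 1.5219 - 2.3710 = 0.0323

All forms give I(X;Y) = 0.0323 bits. ✓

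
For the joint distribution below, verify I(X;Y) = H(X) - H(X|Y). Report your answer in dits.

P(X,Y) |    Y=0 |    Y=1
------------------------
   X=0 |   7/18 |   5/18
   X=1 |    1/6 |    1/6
I(X;Y) = 0.0014 dits

Mutual information has multiple equivalent forms:
- I(X;Y) = H(X) - H(X|Y)
- I(X;Y) = H(Y) - H(Y|X)
- I(X;Y) = H(X) + H(Y) - H(X,Y)

Computing all quantities:
H(X) = 0.2764, H(Y) = 0.2983, H(X,Y) = 0.5734
H(X|Y) = 0.2751, H(Y|X) = 0.2970

Verification:
H(X) - H(X|Y) = 0.2764 - 0.2751 = 0.0014
H(Y) - H(Y|X) = 0.2983 - 0.2970 = 0.0014
H(X) + H(Y) - H(X,Y) = 0.2764 + 0.2983 - 0.5734 = 0.0014

All forms give I(X;Y) = 0.0014 dits. ✓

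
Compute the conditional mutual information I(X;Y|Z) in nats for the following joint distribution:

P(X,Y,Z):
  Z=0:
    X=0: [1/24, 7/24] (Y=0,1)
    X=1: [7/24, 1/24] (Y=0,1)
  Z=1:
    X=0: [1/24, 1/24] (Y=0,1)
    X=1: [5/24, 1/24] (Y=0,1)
0.2280 nats

Conditional mutual information: I(X;Y|Z) = H(X|Z) + H(Y|Z) - H(X,Y|Z)

H(Z) = 0.6365
H(X,Z) = 1.2861 → H(X|Z) = 0.6495
H(Y,Z) = 1.2861 → H(Y|Z) = 0.6495
H(X,Y,Z) = 1.7076 → H(X,Y|Z) = 1.0711

I(X;Y|Z) = 0.6495 + 0.6495 - 1.0711 = 0.2280 nats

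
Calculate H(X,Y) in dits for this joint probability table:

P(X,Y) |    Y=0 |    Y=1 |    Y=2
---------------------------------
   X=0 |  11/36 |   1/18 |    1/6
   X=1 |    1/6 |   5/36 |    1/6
0.7352 dits

Joint entropy is H(X,Y) = -Σ_{x,y} p(x,y) log p(x,y).

Summing over all non-zero entries:
H(X,Y) = -[11/36·log_10(11/36) + 1/18·log_10(1/18) + 1/6·log_10(1/6) + 1/6·log_10(1/6) + 5/36·log_10(5/36) + 1/6·log_10(1/6)]
H(X,Y) = 0.7352 dits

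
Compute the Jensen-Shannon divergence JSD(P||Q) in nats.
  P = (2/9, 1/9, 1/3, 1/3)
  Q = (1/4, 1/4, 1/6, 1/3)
0.0283 nats

Jensen-Shannon divergence is:
JSD(P||Q) = 0.5 × D_KL(P||M) + 0.5 × D_KL(Q||M)
where M = 0.5 × (P + Q) is the mixture distribution.

M = 0.5 × (2/9, 1/9, 1/3, 1/3) + 0.5 × (1/4, 1/4, 1/6, 1/3) = (0.236111, 0.180556, 1/4, 1/3)

D_KL(P||M) = 0.0285 nats
D_KL(Q||M) = 0.0281 nats

JSD(P||Q) = 0.5 × 0.0285 + 0.5 × 0.0281 = 0.0283 nats

Unlike KL divergence, JSD is symmetric and bounded: 0 ≤ JSD ≤ log(2).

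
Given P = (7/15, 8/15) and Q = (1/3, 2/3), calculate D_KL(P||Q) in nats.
0.0380 nats

KL divergence: D_KL(P||Q) = Σ p(x) log(p(x)/q(x))

Computing term by term:
  x=0: 7/15 × log_e[(7/15)/(1/3)] = 7/15 × 0.3365 = 0.1570
  x=1: 8/15 × log_e[(8/15)/(2/3)] = 8/15 × -0.2231 = -0.1190

D_KL(P||Q) = 0.0380 nats

Note: KL divergence is always non-negative and equals 0 iff P = Q.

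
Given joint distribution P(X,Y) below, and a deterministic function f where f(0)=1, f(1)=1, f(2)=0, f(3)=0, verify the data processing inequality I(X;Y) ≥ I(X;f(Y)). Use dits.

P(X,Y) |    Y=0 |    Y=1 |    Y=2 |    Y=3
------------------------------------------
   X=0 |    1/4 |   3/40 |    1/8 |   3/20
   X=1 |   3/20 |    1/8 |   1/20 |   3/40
I(X;Y) = 0.0122, I(X;f(Y)) = 0.0047, inequality holds: 0.0122 ≥ 0.0047

Data Processing Inequality: For any Markov chain X → Y → Z, we have I(X;Y) ≥ I(X;Z).

Here Z = f(Y) is a deterministic function of Y, forming X → Y → Z.

Original I(X;Y) = 0.0122 dits

After applying f:
P(X,Z) where Z=f(Y):
- P(X,Z=0) = P(X,Y=2) + P(X,Y=3)
- P(X,Z=1) = P(X,Y=0) + P(X,Y=1)

I(X;Z) = I(X;f(Y)) = 0.0047 dits

Verification: 0.0122 ≥ 0.0047 ✓

Information cannot be created by processing; the function f can only lose information about X.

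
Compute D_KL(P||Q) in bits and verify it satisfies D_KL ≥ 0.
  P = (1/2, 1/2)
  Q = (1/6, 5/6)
0.4240 bits

KL divergence satisfies the Gibbs inequality: D_KL(P||Q) ≥ 0 for all distributions P, Q.

D_KL(P||Q) = Σ p(x) log(p(x)/q(x))
Term by term:
  x=0: 1/2 × log_2[(1/2)/(1/6)] = 0.7925
  x=1: 1/2 × log_2[(1/2)/(5/6)] = -0.3685
D_KL(P||Q) = 0.4240 bits

D_KL(P||Q) = 0.4240 ≥ 0 ✓

This non-negativity is a fundamental property: relative entropy cannot be negative because it measures how different Q is from P.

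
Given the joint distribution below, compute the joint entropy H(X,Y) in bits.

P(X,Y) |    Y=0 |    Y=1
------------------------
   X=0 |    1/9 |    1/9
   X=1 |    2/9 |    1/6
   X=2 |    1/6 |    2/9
2.5305 bits

Joint entropy is H(X,Y) = -Σ_{x,y} p(x,y) log p(x,y).

Summing over all non-zero entries:
H(X,Y) = -[1/9·log_2(1/9) + 1/9·log_2(1/9) + 2/9·log_2(2/9) + 1/6·log_2(1/6) + 1/6·log_2(1/6) + 2/9·log_2(2/9)]
H(X,Y) = 2.5305 bits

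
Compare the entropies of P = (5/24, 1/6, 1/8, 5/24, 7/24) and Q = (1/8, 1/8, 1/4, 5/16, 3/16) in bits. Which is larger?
P

Computing entropies in bits:
H(P) = 2.2672
H(Q) = 2.2272

Distribution P has higher entropy.

Intuition: The distribution closer to uniform (more spread out) has higher entropy.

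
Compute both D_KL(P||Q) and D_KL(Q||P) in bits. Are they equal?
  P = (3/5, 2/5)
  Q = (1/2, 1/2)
D_KL(P||Q) = 0.0290, D_KL(Q||P) = 0.0294

KL divergence is not symmetric: D_KL(P||Q) ≠ D_KL(Q||P) in general.

D_KL(P||Q) = 0.0290 bits
D_KL(Q||P) = 0.0294 bits

No, they are not equal!

This asymmetry is why KL divergence is not a true distance metric.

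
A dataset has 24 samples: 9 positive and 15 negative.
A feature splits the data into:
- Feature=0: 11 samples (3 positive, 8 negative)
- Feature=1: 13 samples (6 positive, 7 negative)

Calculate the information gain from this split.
0.0276 bits

Information Gain = H(Y) - H(Y|Feature)

Before split:
P(positive) = 9/24 = 0.3750
H(Y) = 0.9544 bits

After split:
Feature=0: H = 0.8454 bits (weight = 11/24)
Feature=1: H = 0.9957 bits (weight = 13/24)
H(Y|Feature) = (11/24)×0.8454 + (13/24)×0.9957 = 0.9268 bits

Information Gain = 0.9544 - 0.9268 = 0.0276 bits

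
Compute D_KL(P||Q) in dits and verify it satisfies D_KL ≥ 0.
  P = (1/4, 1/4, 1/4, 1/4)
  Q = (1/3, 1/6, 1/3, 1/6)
0.0256 dits

KL divergence satisfies the Gibbs inequality: D_KL(P||Q) ≥ 0 for all distributions P, Q.

D_KL(P||Q) = Σ p(x) log(p(x)/q(x))
Term by term:
  x=0: 1/4 × log_10[(1/4)/(1/3)] = -0.0312
  x=1: 1/4 × log_10[(1/4)/(1/6)] = 0.0440
  x=2: 1/4 × log_10[(1/4)/(1/3)] = -0.0312
  x=3: 1/4 × log_10[(1/4)/(1/6)] = 0.0440
D_KL(P||Q) = 0.0256 dits

D_KL(P||Q) = 0.0256 ≥ 0 ✓

This non-negativity is a fundamental property: relative entropy cannot be negative because it measures how different Q is from P.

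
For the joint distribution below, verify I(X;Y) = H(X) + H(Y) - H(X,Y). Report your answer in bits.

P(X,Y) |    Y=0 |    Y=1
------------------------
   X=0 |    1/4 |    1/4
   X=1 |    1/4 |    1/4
I(X;Y) = 0.0000 bits

Mutual information has multiple equivalent forms:
- I(X;Y) = H(X) - H(X|Y)
- I(X;Y) = H(Y) - H(Y|X)
- I(X;Y) = H(X) + H(Y) - H(X,Y)

Computing all quantities:
H(X) = 1.0000, H(Y) = 1.0000, H(X,Y) = 2.0000
H(X|Y) = 1.0000, H(Y|X) = 1.0000

Verification:
H(X) - H(X|Y) = 1.0000 - 1.0000 = 0.0000
H(Y) - H(Y|X) = 1.0000 - 1.0000 = 0.0000
H(X) + H(Y) - H(X,Y) = 1.0000 + 1.0000 - 2.0000 = 0.0000

All forms give I(X;Y) = 0.0000 bits. ✓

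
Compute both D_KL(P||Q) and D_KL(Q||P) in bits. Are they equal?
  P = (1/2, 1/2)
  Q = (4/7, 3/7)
D_KL(P||Q) = 0.0149, D_KL(Q||P) = 0.0148

KL divergence is not symmetric: D_KL(P||Q) ≠ D_KL(Q||P) in general.

D_KL(P||Q) = 0.0149 bits
D_KL(Q||P) = 0.0148 bits

No, they are not equal!

This asymmetry is why KL divergence is not a true distance metric.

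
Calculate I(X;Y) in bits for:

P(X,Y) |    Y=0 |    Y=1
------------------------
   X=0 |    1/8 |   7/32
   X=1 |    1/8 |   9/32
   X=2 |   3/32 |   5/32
0.0029 bits

Mutual information: I(X;Y) = H(X) + H(Y) - H(X,Y)

Marginals:
P(X) = (11/32, 13/32, 1/4), H(X) = 1.5575 bits
P(Y) = (11/32, 21/32), H(Y) = 0.9284 bits

Joint entropy: H(X,Y) = 2.4830 bits

I(X;Y) = 1.5575 + 0.9284 - 2.4830 = 0.0029 bits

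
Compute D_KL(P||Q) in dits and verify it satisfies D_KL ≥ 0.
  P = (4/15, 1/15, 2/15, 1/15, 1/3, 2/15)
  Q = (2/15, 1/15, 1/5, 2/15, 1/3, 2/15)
0.0367 dits

KL divergence satisfies the Gibbs inequality: D_KL(P||Q) ≥ 0 for all distributions P, Q.

D_KL(P||Q) = Σ p(x) log(p(x)/q(x))
Term by term:
  x=0: 4/15 × log_10[(4/15)/(2/15)] = 0.0803
  x=1: 1/15 × log_10[(1/15)/(1/15)] = 0.0000
  x=2: 2/15 × log_10[(2/15)/(1/5)] = -0.0235
  x=3: 1/15 × log_10[(1/15)/(2/15)] = -0.0201
  x=4: 1/3 × log_10[(1/3)/(1/3)] = 0.0000
  x=5: 2/15 × log_10[(2/15)/(2/15)] = 0.0000
D_KL(P||Q) = 0.0367 dits

D_KL(P||Q) = 0.0367 ≥ 0 ✓

This non-negativity is a fundamental property: relative entropy cannot be negative because it measures how different Q is from P.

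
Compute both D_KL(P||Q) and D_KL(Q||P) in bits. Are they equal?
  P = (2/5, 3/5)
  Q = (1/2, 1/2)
D_KL(P||Q) = 0.0290, D_KL(Q||P) = 0.0294

KL divergence is not symmetric: D_KL(P||Q) ≠ D_KL(Q||P) in general.

D_KL(P||Q) = 0.0290 bits
D_KL(Q||P) = 0.0294 bits

No, they are not equal!

This asymmetry is why KL divergence is not a true distance metric.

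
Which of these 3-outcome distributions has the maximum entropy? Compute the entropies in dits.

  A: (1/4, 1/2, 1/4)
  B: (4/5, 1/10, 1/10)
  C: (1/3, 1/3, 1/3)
C

For a discrete distribution over n outcomes, entropy is maximized by the uniform distribution.

Computing entropies:
H(A) = 0.4515 dits
H(B) = 0.2775 dits
H(C) = 0.4771 dits

The uniform distribution (where all probabilities equal 1/3) achieves the maximum entropy of log_10(3) = 0.4771 dits.

Distribution C has the highest entropy.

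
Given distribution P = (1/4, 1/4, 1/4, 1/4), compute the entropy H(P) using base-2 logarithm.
2.0000 bits

Shannon entropy is H(X) = -Σ p(x) log p(x).

For P = (1/4, 1/4, 1/4, 1/4):
H = -1/4 × log_2(1/4) -1/4 × log_2(1/4) -1/4 × log_2(1/4) -1/4 × log_2(1/4)
H = 2.0000 bits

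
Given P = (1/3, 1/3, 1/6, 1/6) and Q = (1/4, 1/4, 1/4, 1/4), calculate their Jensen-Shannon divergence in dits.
0.0062 dits

Jensen-Shannon divergence is:
JSD(P||Q) = 0.5 × D_KL(P||M) + 0.5 × D_KL(Q||M)
where M = 0.5 × (P + Q) is the mixture distribution.

M = 0.5 × (1/3, 1/3, 1/6, 1/6) + 0.5 × (1/4, 1/4, 1/4, 1/4) = (7/24, 7/24, 5/24, 5/24)

D_KL(P||M) = 0.0064 dits
D_KL(Q||M) = 0.0061 dits

JSD(P||Q) = 0.5 × 0.0064 + 0.5 × 0.0061 = 0.0062 dits

Unlike KL divergence, JSD is symmetric and bounded: 0 ≤ JSD ≤ log(2).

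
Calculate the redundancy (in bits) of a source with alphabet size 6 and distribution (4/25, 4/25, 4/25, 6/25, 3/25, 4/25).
0.0317 bits

Redundancy measures how far a source is from maximum entropy:
R = H_max - H(X)

Maximum entropy for 6 symbols: H_max = log_2(6) = 2.5850 bits
Actual entropy: H(X) = 2.5533 bits
Redundancy: R = 2.5850 - 2.5533 = 0.0317 bits

This redundancy represents potential for compression: the source could be compressed by 0.0317 bits per symbol.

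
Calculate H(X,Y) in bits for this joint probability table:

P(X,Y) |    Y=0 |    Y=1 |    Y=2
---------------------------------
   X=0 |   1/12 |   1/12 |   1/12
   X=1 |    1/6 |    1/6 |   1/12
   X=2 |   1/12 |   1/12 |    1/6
3.0850 bits

Joint entropy is H(X,Y) = -Σ_{x,y} p(x,y) log p(x,y).

Summing over all non-zero entries:
H(X,Y) = -[1/12·log_2(1/12) + 1/12·log_2(1/12) + 1/12·log_2(1/12) + 1/6·log_2(1/6) + 1/6·log_2(1/6) + 1/12·log_2(1/12) + 1/12·log_2(1/12) + 1/12·log_2(1/12) + 1/6·log_2(1/6)]
H(X,Y) = 3.0850 bits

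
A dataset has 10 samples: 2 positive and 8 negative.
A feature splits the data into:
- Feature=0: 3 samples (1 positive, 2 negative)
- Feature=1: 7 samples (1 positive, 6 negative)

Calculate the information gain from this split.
0.0323 bits

Information Gain = H(Y) - H(Y|Feature)

Before split:
P(positive) = 2/10 = 0.2000
H(Y) = 0.7219 bits

After split:
Feature=0: H = 0.9183 bits (weight = 3/10)
Feature=1: H = 0.5917 bits (weight = 7/10)
H(Y|Feature) = (3/10)×0.9183 + (7/10)×0.5917 = 0.6897 bits

Information Gain = 0.7219 - 0.6897 = 0.0323 bits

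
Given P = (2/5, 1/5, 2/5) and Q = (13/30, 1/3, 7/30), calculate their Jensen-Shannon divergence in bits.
0.0286 bits

Jensen-Shannon divergence is:
JSD(P||Q) = 0.5 × D_KL(P||M) + 0.5 × D_KL(Q||M)
where M = 0.5 × (P + Q) is the mixture distribution.

M = 0.5 × (2/5, 1/5, 2/5) + 0.5 × (13/30, 1/3, 7/30) = (5/12, 4/15, 0.316667)

D_KL(P||M) = 0.0282 bits
D_KL(Q||M) = 0.0290 bits

JSD(P||Q) = 0.5 × 0.0282 + 0.5 × 0.0290 = 0.0286 bits

Unlike KL divergence, JSD is symmetric and bounded: 0 ≤ JSD ≤ log(2).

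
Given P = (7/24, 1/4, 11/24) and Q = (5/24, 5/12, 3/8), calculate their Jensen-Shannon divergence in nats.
0.0161 nats

Jensen-Shannon divergence is:
JSD(P||Q) = 0.5 × D_KL(P||M) + 0.5 × D_KL(Q||M)
where M = 0.5 × (P + Q) is the mixture distribution.

M = 0.5 × (7/24, 1/4, 11/24) + 0.5 × (5/24, 5/12, 3/8) = (1/4, 1/3, 5/12)

D_KL(P||M) = 0.0167 nats
D_KL(Q||M) = 0.0155 nats

JSD(P||Q) = 0.5 × 0.0167 + 0.5 × 0.0155 = 0.0161 nats

Unlike KL divergence, JSD is symmetric and bounded: 0 ≤ JSD ≤ log(2).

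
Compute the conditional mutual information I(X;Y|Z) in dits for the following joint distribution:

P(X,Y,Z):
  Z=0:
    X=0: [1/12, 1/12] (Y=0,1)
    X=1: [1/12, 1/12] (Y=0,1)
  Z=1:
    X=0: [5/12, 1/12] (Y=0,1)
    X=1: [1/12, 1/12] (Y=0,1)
0.0148 dits

Conditional mutual information: I(X;Y|Z) = H(X|Z) + H(Y|Z) - H(X,Y|Z)

H(Z) = 0.2764
H(X,Z) = 0.5396 → H(X|Z) = 0.2632
H(Y,Z) = 0.5396 → H(Y|Z) = 0.2632
H(X,Y,Z) = 0.7879 → H(X,Y|Z) = 0.5115

I(X;Y|Z) = 0.2632 + 0.2632 - 0.5115 = 0.0148 dits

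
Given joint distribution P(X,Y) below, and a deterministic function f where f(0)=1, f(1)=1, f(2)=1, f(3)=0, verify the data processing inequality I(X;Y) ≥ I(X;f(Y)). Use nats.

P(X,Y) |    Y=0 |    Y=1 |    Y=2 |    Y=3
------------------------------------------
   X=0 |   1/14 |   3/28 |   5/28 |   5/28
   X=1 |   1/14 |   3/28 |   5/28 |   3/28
I(X;Y) = 0.0065, I(X;f(Y)) = 0.0065, inequality holds: 0.0065 ≥ 0.0065

Data Processing Inequality: For any Markov chain X → Y → Z, we have I(X;Y) ≥ I(X;Z).

Here Z = f(Y) is a deterministic function of Y, forming X → Y → Z.

Original I(X;Y) = 0.0065 nats

After applying f:
P(X,Z) where Z=f(Y):
- P(X,Z=0) = P(X,Y=3)
- P(X,Z=1) = P(X,Y=0) + P(X,Y=1) + P(X,Y=2)

I(X;Z) = I(X;f(Y)) = 0.0065 nats

Verification: 0.0065 ≥ 0.0065 ✓

Information cannot be created by processing; the function f can only lose information about X.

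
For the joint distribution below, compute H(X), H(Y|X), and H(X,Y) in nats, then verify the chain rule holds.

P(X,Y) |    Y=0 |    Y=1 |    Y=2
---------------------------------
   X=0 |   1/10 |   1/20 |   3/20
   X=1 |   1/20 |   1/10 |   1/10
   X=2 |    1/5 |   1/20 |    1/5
H(X,Y) = 2.0685, H(X) = 1.0671, H(Y|X) = 1.0014 (all in nats)

Chain rule: H(X,Y) = H(X) + H(Y|X)

Left side — joint entropy directly:
H(X,Y) = -Σ p(x,y) log p(x,y) = 2.0685 nats

Right side — compute H(Y|X) from the conditional distributions:
P(X) = (3/10, 1/4, 9/20), so H(X) = 1.0671 nats
H(Y|X) = Σ_x P(X=x) · H(Y|X=x):
  P(Y|X=0) = (1/3, 1/6, 1/2), H(Y|X=0) = 1.0114, weight P(X=0) = 3/10
  P(Y|X=1) = (1/5, 2/5, 2/5), H(Y|X=1) = 1.0549, weight P(X=1) = 1/4
  P(Y|X=2) = (4/9, 1/9, 4/9), H(Y|X=2) = 0.9650, weight P(X=2) = 9/20
H(Y|X) = 1.0014 nats

H(X) + H(Y|X) = 1.0671 + 1.0014 = 2.0685 nats

Both sides equal 2.0685 nats. ✓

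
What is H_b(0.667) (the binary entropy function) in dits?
0.2763 dits

The binary entropy function is:
H(p) = -p log(p) - (1-p) log(1-p)

H(0.667) = -0.667 × log_10(0.667) - 0.333 × log_10(0.333)
H(0.667) = 0.2763 dits

Note: Binary entropy is maximized at p=0.5 (H=1 bit) and minimized at p=0 or p=1 (H=0).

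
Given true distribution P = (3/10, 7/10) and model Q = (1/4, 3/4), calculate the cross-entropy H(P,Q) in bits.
0.8905 bits

Cross-entropy: H(P,Q) = -Σ p(x) log q(x)

Alternatively: H(P,Q) = H(P) + D_KL(P||Q)
H(P) = 0.8813 bits
D_KL(P||Q) = 0.0092 bits

H(P,Q) = 0.8813 + 0.0092 = 0.8905 bits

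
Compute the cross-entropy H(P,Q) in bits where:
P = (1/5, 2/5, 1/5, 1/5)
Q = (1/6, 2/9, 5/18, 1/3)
2.0716 bits

Cross-entropy: H(P,Q) = -Σ p(x) log q(x)

Alternatively: H(P,Q) = H(P) + D_KL(P||Q)
H(P) = 1.9219 bits
D_KL(P||Q) = 0.1496 bits

H(P,Q) = 1.9219 + 0.1496 = 2.0716 bits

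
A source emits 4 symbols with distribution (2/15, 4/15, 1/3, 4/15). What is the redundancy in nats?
0.0465 nats

Redundancy measures how far a source is from maximum entropy:
R = H_max - H(X)

Maximum entropy for 4 symbols: H_max = log_e(4) = 1.3863 nats
Actual entropy: H(X) = 1.3398 nats
Redundancy: R = 1.3863 - 1.3398 = 0.0465 nats

This redundancy represents potential for compression: the source could be compressed by 0.0465 nats per symbol.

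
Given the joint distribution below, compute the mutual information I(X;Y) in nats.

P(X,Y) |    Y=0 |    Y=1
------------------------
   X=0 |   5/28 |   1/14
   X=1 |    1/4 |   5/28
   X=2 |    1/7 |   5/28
0.0214 nats

Mutual information: I(X;Y) = H(X) + H(Y) - H(X,Y)

Marginals:
P(X) = (1/4, 3/7, 9/28), H(X) = 1.0745 nats
P(Y) = (4/7, 3/7), H(Y) = 0.6829 nats

Joint entropy: H(X,Y) = 1.7360 nats

I(X;Y) = 1.0745 + 0.6829 - 1.7360 = 0.0214 nats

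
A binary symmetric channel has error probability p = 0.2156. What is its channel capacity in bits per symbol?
0.2479 bits

For a binary symmetric channel (BSC) with error probability p:
Capacity C = 1 - H(p) bits per symbol

where H(p) = -p log₂(p) - (1-p) log₂(1-p) is the binary entropy function.

H(0.2156) = 0.7521 bits
C = 1 - 0.7521 = 0.2479 bits per symbol

This means we can reliably transmit up to 0.2479 bits of information per channel use.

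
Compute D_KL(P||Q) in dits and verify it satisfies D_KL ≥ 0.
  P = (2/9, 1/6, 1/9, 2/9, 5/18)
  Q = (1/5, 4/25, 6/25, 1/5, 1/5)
0.0258 dits

KL divergence satisfies the Gibbs inequality: D_KL(P||Q) ≥ 0 for all distributions P, Q.

D_KL(P||Q) = Σ p(x) log(p(x)/q(x))
Term by term:
  x=0: 2/9 × log_10[(2/9)/(1/5)] = 0.0102
  x=1: 1/6 × log_10[(1/6)/(4/25)] = 0.0030
  x=2: 1/9 × log_10[(1/9)/(6/25)] = -0.0372
  x=3: 2/9 × log_10[(2/9)/(1/5)] = 0.0102
  x=4: 5/18 × log_10[(5/18)/(1/5)] = 0.0396
D_KL(P||Q) = 0.0258 dits

D_KL(P||Q) = 0.0258 ≥ 0 ✓

This non-negativity is a fundamental property: relative entropy cannot be negative because it measures how different Q is from P.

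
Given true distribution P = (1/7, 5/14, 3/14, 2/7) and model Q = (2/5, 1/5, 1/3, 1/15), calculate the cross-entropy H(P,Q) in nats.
1.7148 nats

Cross-entropy: H(P,Q) = -Σ p(x) log q(x)

Alternatively: H(P,Q) = H(P) + D_KL(P||Q)
H(P) = 1.3337 nats
D_KL(P||Q) = 0.3811 nats

H(P,Q) = 1.3337 + 0.3811 = 1.7148 nats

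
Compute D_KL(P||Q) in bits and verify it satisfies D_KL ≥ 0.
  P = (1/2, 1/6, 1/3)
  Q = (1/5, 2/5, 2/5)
0.3628 bits

KL divergence satisfies the Gibbs inequality: D_KL(P||Q) ≥ 0 for all distributions P, Q.

D_KL(P||Q) = Σ p(x) log(p(x)/q(x))
Term by term:
  x=0: 1/2 × log_2[(1/2)/(1/5)] = 0.6610
  x=1: 1/6 × log_2[(1/6)/(2/5)] = -0.2105
  x=2: 1/3 × log_2[(1/3)/(2/5)] = -0.0877
D_KL(P||Q) = 0.3628 bits

D_KL(P||Q) = 0.3628 ≥ 0 ✓

This non-negativity is a fundamental property: relative entropy cannot be negative because it measures how different Q is from P.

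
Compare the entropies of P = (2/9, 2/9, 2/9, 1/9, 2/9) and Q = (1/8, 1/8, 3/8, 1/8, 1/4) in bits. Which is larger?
P

Computing entropies in bits:
H(P) = 2.2810
H(Q) = 2.1556

Distribution P has higher entropy.

Intuition: The distribution closer to uniform (more spread out) has higher entropy.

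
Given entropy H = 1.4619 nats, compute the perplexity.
4.3141

Perplexity is e^H (or exp(H) for natural log).

H = 1.4619 nats
Perplexity = e^1.4619 = 4.3141

Interpretation: The model's uncertainty is equivalent to choosing uniformly among 4.3 options.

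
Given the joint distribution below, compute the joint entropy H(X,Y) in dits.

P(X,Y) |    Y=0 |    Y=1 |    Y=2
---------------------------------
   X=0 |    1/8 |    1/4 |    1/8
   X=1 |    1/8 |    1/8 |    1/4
0.7526 dits

Joint entropy is H(X,Y) = -Σ_{x,y} p(x,y) log p(x,y).

Summing over all non-zero entries:
H(X,Y) = -[1/8·log_10(1/8) + 1/4·log_10(1/4) + 1/8·log_10(1/8) + 1/8·log_10(1/8) + 1/8·log_10(1/8) + 1/4·log_10(1/4)]
H(X,Y) = 0.7526 dits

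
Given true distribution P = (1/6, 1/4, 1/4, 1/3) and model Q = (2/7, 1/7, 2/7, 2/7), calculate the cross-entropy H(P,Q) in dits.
0.6193 dits

Cross-entropy: H(P,Q) = -Σ p(x) log q(x)

Alternatively: H(P,Q) = H(P) + D_KL(P||Q)
H(P) = 0.5898 dits
D_KL(P||Q) = 0.0296 dits

H(P,Q) = 0.5898 + 0.0296 = 0.6193 dits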